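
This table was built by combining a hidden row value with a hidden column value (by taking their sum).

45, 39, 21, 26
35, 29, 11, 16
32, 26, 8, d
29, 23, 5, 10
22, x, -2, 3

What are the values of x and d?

The difference between any two rows is the same in every column — this is an addition table with the headers hidden.
Row 5 minus row 1 is -2 − 21 = -23, so its entry in column 2 is 39 + (-23) = 16.
Row 3 minus row 1 is 8 − 21 = -13, so its entry in column 4 is 26 + (-13) = 13.

x = 16, d = 13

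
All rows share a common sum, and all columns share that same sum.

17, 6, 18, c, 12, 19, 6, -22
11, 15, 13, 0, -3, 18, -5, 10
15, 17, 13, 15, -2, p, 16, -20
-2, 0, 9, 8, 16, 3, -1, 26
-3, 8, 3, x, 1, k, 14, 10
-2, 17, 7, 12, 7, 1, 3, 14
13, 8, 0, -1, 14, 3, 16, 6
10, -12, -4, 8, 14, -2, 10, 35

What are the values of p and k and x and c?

Rows 2 and 4 both sum to 59, so that's the common total.
Row 3: 15 + 17 + 13 + 15 − 2 + 16 − 20 = 54, so its missing entry is 59 − 54 = 5.
Column 6: 19 + 18 + 5 + 3 + 1 + 3 − 2 = 47, so its missing entry is 59 − 47 = 12.
Row 1: 17 + 6 + 18 + 12 + 19 + 6 − 22 = 56, so its missing entry is 59 − 56 = 3.
Row 5: -3 + 8 + 3 + 1 + 12 + 14 + 10 = 45, so its missing entry is 59 − 45 = 14.

p = 5, k = 12, x = 14, c = 3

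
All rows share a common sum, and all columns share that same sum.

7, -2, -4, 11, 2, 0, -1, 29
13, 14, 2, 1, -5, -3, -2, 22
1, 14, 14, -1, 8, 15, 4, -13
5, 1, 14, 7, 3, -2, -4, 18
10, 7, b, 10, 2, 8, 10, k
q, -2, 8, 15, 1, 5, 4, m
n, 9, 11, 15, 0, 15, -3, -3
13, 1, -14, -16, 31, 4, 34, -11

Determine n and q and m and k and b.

Rows 1 and 2 both sum to 42, so that's the common total.
Column 3: -4 + 2 + 14 + 14 + 8 + 11 − 14 = 31, so its missing entry is 42 − 31 = 11.
Row 7: 9 + 11 + 15 + 0 + 15 − 3 − 3 = 44, so its missing entry is 42 − 44 = -2.
Column 1: 7 + 13 + 1 + 5 + 10 − 2 + 13 = 47, so its missing entry is 42 − 47 = -5.
Row 6: -5 − 2 + 8 + 15 + 1 + 5 + 4 = 26, so its missing entry is 42 − 26 = 16.
Row 5: 10 + 7 + 11 + 10 + 2 + 8 + 10 = 58, so its missing entry is 42 − 58 = -16.

n = -2, q = -5, m = 16, k = -16, b = 11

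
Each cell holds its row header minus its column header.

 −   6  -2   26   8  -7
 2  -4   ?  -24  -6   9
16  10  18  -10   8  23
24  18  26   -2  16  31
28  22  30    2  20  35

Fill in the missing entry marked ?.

2 − (-2) = 4.

4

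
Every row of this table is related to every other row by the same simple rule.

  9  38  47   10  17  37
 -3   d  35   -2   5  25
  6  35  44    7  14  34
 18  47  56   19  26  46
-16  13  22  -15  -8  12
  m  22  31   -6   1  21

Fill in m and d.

The difference between any two rows is the same in every column — this is an addition table with the headers hidden.
Row 6 minus row 1 is 1 − 17 = -16, so its entry in column 1 is 9 + (-16) = -7.
Row 2 minus row 1 is 5 − 17 = -12, so its entry in column 2 is 38 + (-12) = 26.

m = -7, d = 26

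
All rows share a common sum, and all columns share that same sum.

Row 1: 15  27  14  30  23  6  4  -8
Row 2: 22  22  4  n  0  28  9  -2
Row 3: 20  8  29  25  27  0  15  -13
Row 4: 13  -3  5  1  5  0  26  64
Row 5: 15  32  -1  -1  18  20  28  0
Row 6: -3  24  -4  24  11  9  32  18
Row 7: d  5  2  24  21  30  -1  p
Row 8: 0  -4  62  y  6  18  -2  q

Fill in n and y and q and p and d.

Rows 1 and 3 both sum to 111, so that's the common total.
Column 1: 15 + 22 + 20 + 13 + 15 − 3 + 0 = 82, so its missing entry is 111 − 82 = 29.
Row 7: 29 + 5 + 2 + 24 + 21 + 30 − 1 = 110, so its missing entry is 111 − 110 = 1.
Column 8: -8 − 2 − 13 + 64 + 0 + 18 + 1 = 60, so its missing entry is 111 − 60 = 51.
Row 8: 0 − 4 + 62 + 6 + 18 − 2 + 51 = 131, so its missing entry is 111 − 131 = -20.
Row 2: 22 + 22 + 4 + 0 + 28 + 9 − 2 = 83, so its missing entry is 111 − 83 = 28.

n = 28, y = -20, q = 51, p = 1, d = 29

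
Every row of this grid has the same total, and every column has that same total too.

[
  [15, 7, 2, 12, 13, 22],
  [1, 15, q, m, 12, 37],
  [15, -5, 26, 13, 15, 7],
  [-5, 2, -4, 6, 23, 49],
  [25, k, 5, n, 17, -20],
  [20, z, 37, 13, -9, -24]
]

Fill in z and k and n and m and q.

z = 34, k = 18, n = 26, m = 1, q = 5

Rows 1 and 3 both sum to 71, so that's the common total.
The known cells in column 3 total 66, leaving 71 − 66 = 5 for the blank.
The known cells in row 6 total 37, leaving 71 − 37 = 34 for the blank.
The known cells in column 2 total 53, leaving 71 − 53 = 18 for the blank.
The known cells in row 5 total 45, leaving 71 − 45 = 26 for the blank.
The known cells in row 2 total 70, leaving 71 − 70 = 1 for the blank.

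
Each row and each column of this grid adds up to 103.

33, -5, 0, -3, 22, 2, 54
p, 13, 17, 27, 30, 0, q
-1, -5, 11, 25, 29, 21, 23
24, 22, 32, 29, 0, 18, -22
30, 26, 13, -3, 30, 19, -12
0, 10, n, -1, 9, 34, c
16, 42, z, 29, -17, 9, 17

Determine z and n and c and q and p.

Row 7 has 16 + 42 + 29 − 17 + 9 + 17 = 96; the blank must be 103 − 96 = 7.
Column 1 has 33 − 1 + 24 + 30 + 0 + 16 = 102; the blank must be 103 − 102 = 1.
Row 2 has 1 + 13 + 17 + 27 + 30 + 0 = 88; the blank must be 103 − 88 = 15.
Column 7 has 54 + 15 + 23 − 22 − 12 + 17 = 75; the blank must be 103 − 75 = 28.
Row 6 has 0 + 10 − 1 + 9 + 34 + 28 = 80; the blank must be 103 − 80 = 23.

z = 7, n = 23, c = 28, q = 15, p = 1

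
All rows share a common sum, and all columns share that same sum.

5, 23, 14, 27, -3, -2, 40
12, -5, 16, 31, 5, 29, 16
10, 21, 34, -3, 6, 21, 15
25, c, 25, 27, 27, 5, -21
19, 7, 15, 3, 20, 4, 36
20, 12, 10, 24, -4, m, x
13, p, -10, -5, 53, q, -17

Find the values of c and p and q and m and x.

Rows 1 and 2 both sum to 104, so that's the common total.
Row 4: 25 + 25 + 27 + 27 + 5 − 21 = 88, so its missing entry is 104 − 88 = 16.
Column 2: 23 − 5 + 21 + 16 + 7 + 12 = 74, so its missing entry is 104 − 74 = 30.
Row 7: 13 + 30 − 10 − 5 + 53 − 17 = 64, so its missing entry is 104 − 64 = 40.
Column 6: -2 + 29 + 21 + 5 + 4 + 40 = 97, so its missing entry is 104 − 97 = 7.
Row 6: 20 + 12 + 10 + 24 − 4 + 7 = 69, so its missing entry is 104 − 69 = 35.

c = 16, p = 30, q = 40, m = 7, x = 35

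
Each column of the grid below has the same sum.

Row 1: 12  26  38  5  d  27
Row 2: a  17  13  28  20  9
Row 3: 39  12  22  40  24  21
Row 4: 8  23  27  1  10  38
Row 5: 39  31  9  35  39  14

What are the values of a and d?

a = 11, d = 16

Column 3 sums to 109 and so does column 6; that's the common total.
In column 1 the known cells total 98, leaving 109 − 98 = 11.
In column 5 the known cells total 93, leaving 109 − 93 = 16.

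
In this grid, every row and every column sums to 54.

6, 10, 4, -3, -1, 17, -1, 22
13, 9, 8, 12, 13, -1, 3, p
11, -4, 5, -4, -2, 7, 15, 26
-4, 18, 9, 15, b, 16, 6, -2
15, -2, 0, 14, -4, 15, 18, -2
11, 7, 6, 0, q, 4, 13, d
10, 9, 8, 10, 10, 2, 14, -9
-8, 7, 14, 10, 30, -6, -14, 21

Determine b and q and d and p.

The known cells in row 2 total 57, leaving 54 − 57 = -3 for the blank.
The known cells in row 4 total 58, leaving 54 − 58 = -4 for the blank.
The known cells in column 5 total 42, leaving 54 − 42 = 12 for the blank.
The known cells in row 6 total 53, leaving 54 − 53 = 1 for the blank.

b = -4, q = 12, d = 1, p = -3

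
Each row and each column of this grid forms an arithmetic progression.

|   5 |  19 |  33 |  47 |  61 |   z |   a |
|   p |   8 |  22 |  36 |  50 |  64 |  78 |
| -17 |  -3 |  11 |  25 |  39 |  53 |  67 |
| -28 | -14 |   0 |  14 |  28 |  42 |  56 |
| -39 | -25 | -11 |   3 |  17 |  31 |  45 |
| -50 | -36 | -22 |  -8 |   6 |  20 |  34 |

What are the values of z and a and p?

Along each row the entries change by 14 per step; down each column they change by -11.
Row 1: from 5 at column 1, stepping by 14 to column 6 gives 75.
Row 1: from 5 at column 1, stepping by 14 to column 7 gives 89.
Row 2: from 8 at column 2, stepping by 14 to column 1 gives -6.

z = 75, a = 89, p = -6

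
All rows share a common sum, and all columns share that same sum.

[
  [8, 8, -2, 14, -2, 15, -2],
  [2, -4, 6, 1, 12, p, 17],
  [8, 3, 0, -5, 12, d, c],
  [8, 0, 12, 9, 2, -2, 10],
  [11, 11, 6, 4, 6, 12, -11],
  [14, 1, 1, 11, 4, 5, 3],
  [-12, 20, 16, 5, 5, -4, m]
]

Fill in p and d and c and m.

Rows 1 and 4 both sum to 39, so that's the common total.
Row 7: -12 + 20 + 16 + 5 + 5 − 4 = 30, so its missing entry is 39 − 30 = 9.
Column 7: -2 + 17 + 10 − 11 + 3 + 9 = 26, so its missing entry is 39 − 26 = 13.
Row 3: 8 + 3 + 0 − 5 + 12 + 13 = 31, so its missing entry is 39 − 31 = 8.
Row 2: 2 − 4 + 6 + 1 + 12 + 17 = 34, so its missing entry is 39 − 34 = 5.

p = 5, d = 8, c = 13, m = 9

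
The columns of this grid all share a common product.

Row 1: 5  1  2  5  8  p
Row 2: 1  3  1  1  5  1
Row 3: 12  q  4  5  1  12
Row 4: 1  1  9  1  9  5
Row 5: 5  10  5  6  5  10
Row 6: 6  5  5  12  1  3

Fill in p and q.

p = 1, q = 12

Columns 1 and 4 each multiply to 1800, so every column has product 1800.
Column 6: 1×12×5×10×3 = 1800, so the missing entry is 1800 ÷ 1800 = 1.
Column 2: 1×3×1×10×5 = 150, so the missing entry is 1800 ÷ 150 = 12.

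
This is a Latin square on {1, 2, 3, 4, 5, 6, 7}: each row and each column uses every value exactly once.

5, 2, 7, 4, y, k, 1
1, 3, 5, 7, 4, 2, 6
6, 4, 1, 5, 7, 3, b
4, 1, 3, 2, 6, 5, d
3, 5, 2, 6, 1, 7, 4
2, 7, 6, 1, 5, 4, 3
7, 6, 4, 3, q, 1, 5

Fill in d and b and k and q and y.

d = 7, b = 2, k = 6, q = 2, y = 3

For row 7, column 5: row 7 already has {1, 3, 4, 5, 6, 7}; that leaves 2.
For row 1, column 5: column 5 already has {1, 2, 4, 5, 6, 7}; that leaves 3.
Cell (3,7): row 3 already has {1, 3, 4, 5, 6, 7} → 2.
Cell (1,6): row 1 already has {1, 2, 3, 4, 5, 7} → 6.
At (row 4, col 7): row 4 already has {1, 2, 3, 4, 5, 6}, so the value is 7.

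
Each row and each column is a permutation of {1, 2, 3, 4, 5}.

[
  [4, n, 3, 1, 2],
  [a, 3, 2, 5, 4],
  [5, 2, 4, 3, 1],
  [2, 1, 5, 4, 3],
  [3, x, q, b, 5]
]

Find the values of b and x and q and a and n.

For row 1, column 2: row 1 already has {1, 2, 3, 4}; that leaves 5.
At (row 5, col 4): column 4 already has {1, 3, 4, 5}, so the value is 2.
At (row 5, col 3): column 3 already has {2, 3, 4, 5}, so the value is 1.
At (row 2, col 1): row 2 already has {2, 3, 4, 5}, so the value is 1.
For row 5, column 2: row 5 already has {1, 2, 3, 5}; that leaves 4.

b = 2, x = 4, q = 1, a = 1, n = 5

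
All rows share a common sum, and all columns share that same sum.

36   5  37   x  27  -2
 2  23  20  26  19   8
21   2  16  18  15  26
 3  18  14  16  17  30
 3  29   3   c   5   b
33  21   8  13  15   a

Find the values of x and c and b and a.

Rows 2 and 3 both sum to 98, so that's the common total.
The known cells in row 6 total 90, leaving 98 − 90 = 8 for the blank.
The known cells in column 6 total 70, leaving 98 − 70 = 28 for the blank.
The known cells in row 1 total 103, leaving 98 − 103 = -5 for the blank.
The known cells in row 5 total 68, leaving 98 − 68 = 30 for the blank.

x = -5, c = 30, b = 28, a = 8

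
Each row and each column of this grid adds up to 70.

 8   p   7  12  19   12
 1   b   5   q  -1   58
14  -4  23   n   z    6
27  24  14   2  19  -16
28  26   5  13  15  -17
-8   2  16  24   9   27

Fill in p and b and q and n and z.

p = 12, b = 10, q = -3, n = 22, z = 9

The known cells in row 1 total 58, leaving 70 − 58 = 12 for the blank.
The known cells in column 5 total 61, leaving 70 − 61 = 9 for the blank.
The known cells in column 2 total 60, leaving 70 − 60 = 10 for the blank.
The known cells in row 3 total 48, leaving 70 − 48 = 22 for the blank.
The known cells in row 2 total 73, leaving 70 − 73 = -3 for the blank.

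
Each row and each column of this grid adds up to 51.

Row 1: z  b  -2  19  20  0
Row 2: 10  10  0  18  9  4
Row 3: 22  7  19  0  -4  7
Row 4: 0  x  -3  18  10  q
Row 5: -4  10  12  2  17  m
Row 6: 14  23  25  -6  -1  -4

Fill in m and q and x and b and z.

Column 1: 10 + 22 + 0 − 4 + 14 = 42, so its missing entry is 51 − 42 = 9.
Row 1: 9 − 2 + 19 + 20 + 0 = 46, so its missing entry is 51 − 46 = 5.
Column 2: 5 + 10 + 7 + 10 + 23 = 55, so its missing entry is 51 − 55 = -4.
Row 5: -4 + 10 + 12 + 2 + 17 = 37, so its missing entry is 51 − 37 = 14.
Row 4: 0 − 4 − 3 + 18 + 10 = 21, so its missing entry is 51 − 21 = 30.

m = 14, q = 30, x = -4, b = 5, z = 9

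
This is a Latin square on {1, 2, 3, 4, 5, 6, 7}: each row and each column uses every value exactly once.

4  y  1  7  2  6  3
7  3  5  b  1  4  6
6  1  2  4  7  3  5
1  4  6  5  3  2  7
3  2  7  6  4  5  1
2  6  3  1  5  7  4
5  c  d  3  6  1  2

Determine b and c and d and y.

Cell (1,2): row 1 already has {1, 2, 3, 4, 6, 7} → 5.
At (row 7, col 2): column 2 already has {1, 2, 3, 4, 5, 6}, so the value is 7.
For row 7, column 3: row 7 already has {1, 2, 3, 5, 6, 7}; that leaves 4.
For row 2, column 4: row 2 already has {1, 3, 4, 5, 6, 7}; that leaves 2.

b = 2, c = 7, d = 4, y = 5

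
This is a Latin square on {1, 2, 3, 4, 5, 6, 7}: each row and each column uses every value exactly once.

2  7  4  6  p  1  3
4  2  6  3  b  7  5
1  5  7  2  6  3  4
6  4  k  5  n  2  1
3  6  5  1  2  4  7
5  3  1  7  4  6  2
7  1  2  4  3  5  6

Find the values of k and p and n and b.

k = 3, p = 5, n = 7, b = 1

Cell (4,3): column 3 already has {1, 2, 4, 5, 6, 7} → 3.
At (row 1, col 5): row 1 already has {1, 2, 3, 4, 6, 7}, so the value is 5.
Cell (4,5): row 4 already has {1, 2, 3, 4, 5, 6} → 7.
At (row 2, col 5): row 2 already has {2, 3, 4, 5, 6, 7}, so the value is 1.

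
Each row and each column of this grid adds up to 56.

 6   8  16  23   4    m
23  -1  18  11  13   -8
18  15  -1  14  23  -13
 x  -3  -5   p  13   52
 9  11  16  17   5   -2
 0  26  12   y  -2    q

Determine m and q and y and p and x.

Column 1 has 6 + 23 + 18 + 9 + 0 = 56; the blank must be 56 − 56 = 0.
Row 4 has 0 − 3 − 5 + 13 + 52 = 57; the blank must be 56 − 57 = -1.
Row 1 has 6 + 8 + 16 + 23 + 4 = 57; the blank must be 56 − 57 = -1.
Column 6 has -1 − 8 − 13 + 52 − 2 = 28; the blank must be 56 − 28 = 28.
Row 6 has 0 + 26 + 12 − 2 + 28 = 64; the blank must be 56 − 64 = -8.

m = -1, q = 28, y = -8, p = -1, x = 0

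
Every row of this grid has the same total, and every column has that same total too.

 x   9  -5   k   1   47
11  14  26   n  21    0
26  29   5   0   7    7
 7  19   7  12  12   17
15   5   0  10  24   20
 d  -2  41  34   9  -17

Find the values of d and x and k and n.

Rows 3 and 4 both sum to 74, so that's the common total.
The known cells in row 2 total 72, leaving 74 − 72 = 2 for the blank.
The known cells in column 4 total 58, leaving 74 − 58 = 16 for the blank.
The known cells in row 6 total 65, leaving 74 − 65 = 9 for the blank.
The known cells in row 1 total 68, leaving 74 − 68 = 6 for the blank.

d = 9, x = 6, k = 16, n = 2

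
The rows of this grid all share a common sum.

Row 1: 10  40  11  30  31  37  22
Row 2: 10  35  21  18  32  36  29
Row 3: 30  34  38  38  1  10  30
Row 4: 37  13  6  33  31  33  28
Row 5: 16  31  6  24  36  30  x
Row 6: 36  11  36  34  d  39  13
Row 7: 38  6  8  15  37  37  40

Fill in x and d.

The complete rows each total 181.
Row 5 is missing 181 − 143 = 38 (since 16 + 31 + 6 + 24 + 36 + 30 = 143).
Row 6 is missing 181 − 169 = 12 (since 36 + 11 + 36 + 34 + 39 + 13 = 169).

x = 38, d = 12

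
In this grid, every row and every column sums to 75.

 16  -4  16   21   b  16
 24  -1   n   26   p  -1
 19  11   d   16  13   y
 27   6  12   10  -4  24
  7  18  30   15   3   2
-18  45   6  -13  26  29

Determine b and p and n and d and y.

Row 1 has 16 − 4 + 16 + 21 + 16 = 65; the blank must be 75 − 65 = 10.
Column 5 has 10 + 13 − 4 + 3 + 26 = 48; the blank must be 75 − 48 = 27.
Row 2 has 24 − 1 + 26 + 27 − 1 = 75; the blank must be 75 − 75 = 0.
Column 3 has 16 + 0 + 12 + 30 + 6 = 64; the blank must be 75 − 64 = 11.
Row 3 has 19 + 11 + 11 + 16 + 13 = 70; the blank must be 75 − 70 = 5.

b = 10, p = 27, n = 0, d = 11, y = 5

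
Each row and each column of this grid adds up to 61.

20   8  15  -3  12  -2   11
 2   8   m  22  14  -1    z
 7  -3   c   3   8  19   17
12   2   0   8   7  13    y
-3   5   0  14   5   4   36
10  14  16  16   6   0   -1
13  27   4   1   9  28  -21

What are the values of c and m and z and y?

Row 4 has 12 + 2 + 0 + 8 + 7 + 13 = 42; the blank must be 61 − 42 = 19.
Column 7 has 11 + 17 + 19 + 36 − 1 − 21 = 61; the blank must be 61 − 61 = 0.
Row 2 has 2 + 8 + 22 + 14 − 1 + 0 = 45; the blank must be 61 − 45 = 16.
Row 3 has 7 − 3 + 3 + 8 + 19 + 17 = 51; the blank must be 61 − 51 = 10.

c = 10, m = 16, z = 0, y = 19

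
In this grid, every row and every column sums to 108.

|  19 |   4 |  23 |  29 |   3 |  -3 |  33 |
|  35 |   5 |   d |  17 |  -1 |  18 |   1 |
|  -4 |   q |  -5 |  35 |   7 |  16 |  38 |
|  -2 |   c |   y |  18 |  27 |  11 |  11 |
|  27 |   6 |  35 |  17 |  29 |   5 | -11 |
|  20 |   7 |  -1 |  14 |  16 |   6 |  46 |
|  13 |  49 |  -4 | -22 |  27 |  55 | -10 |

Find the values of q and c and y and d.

q = 21, c = 16, y = 27, d = 33

The known cells in row 2 total 75, leaving 108 − 75 = 33 for the blank.
The known cells in column 3 total 81, leaving 108 − 81 = 27 for the blank.
The known cells in row 4 total 92, leaving 108 − 92 = 16 for the blank.
The known cells in row 3 total 87, leaving 108 − 87 = 21 for the blank.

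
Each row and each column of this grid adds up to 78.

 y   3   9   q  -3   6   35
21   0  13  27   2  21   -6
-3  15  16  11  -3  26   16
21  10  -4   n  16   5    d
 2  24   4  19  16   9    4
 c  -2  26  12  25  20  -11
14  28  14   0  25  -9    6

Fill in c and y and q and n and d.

Row 6 has -2 + 26 + 12 + 25 + 20 − 11 = 70; the blank must be 78 − 70 = 8.
Column 1 has 21 − 3 + 21 + 2 + 8 + 14 = 63; the blank must be 78 − 63 = 15.
Row 1 has 15 + 3 + 9 − 3 + 6 + 35 = 65; the blank must be 78 − 65 = 13.
Column 4 has 13 + 27 + 11 + 19 + 12 + 0 = 82; the blank must be 78 − 82 = -4.
Row 4 has 21 + 10 − 4 − 4 + 16 + 5 = 44; the blank must be 78 − 44 = 34.

c = 8, y = 15, q = 13, n = -4, d = 34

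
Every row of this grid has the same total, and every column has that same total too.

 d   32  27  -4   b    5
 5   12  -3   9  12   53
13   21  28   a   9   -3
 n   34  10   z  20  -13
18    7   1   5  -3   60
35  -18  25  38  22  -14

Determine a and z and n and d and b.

Rows 2 and 5 both sum to 88, so that's the common total.
Column 5: 12 + 9 + 20 − 3 + 22 = 60, so its missing entry is 88 − 60 = 28.
Row 1: 32 + 27 − 4 + 28 + 5 = 88, so its missing entry is 88 − 88 = 0.
Column 1: 0 + 5 + 13 + 18 + 35 = 71, so its missing entry is 88 − 71 = 17.
Row 3: 13 + 21 + 28 + 9 − 3 = 68, so its missing entry is 88 − 68 = 20.
Row 4: 17 + 34 + 10 + 20 − 13 = 68, so its missing entry is 88 − 68 = 20.

a = 20, z = 20, n = 17, d = 0, b = 28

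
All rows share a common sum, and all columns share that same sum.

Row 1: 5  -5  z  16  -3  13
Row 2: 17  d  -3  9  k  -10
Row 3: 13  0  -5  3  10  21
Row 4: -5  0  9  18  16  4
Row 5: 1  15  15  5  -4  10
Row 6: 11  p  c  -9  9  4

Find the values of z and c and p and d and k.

z = 16, c = 10, p = 17, d = 15, k = 14

Rows 3 and 4 both sum to 42, so that's the common total.
Column 5 has -3 + 10 + 16 − 4 + 9 = 28; the blank must be 42 − 28 = 14.
Row 2 has 17 − 3 + 9 + 14 − 10 = 27; the blank must be 42 − 27 = 15.
Column 2 has -5 + 15 + 0 + 0 + 15 = 25; the blank must be 42 − 25 = 17.
Row 1 has 5 − 5 + 16 − 3 + 13 = 26; the blank must be 42 − 26 = 16.
Row 6 has 11 + 17 − 9 + 9 + 4 = 32; the blank must be 42 − 32 = 10.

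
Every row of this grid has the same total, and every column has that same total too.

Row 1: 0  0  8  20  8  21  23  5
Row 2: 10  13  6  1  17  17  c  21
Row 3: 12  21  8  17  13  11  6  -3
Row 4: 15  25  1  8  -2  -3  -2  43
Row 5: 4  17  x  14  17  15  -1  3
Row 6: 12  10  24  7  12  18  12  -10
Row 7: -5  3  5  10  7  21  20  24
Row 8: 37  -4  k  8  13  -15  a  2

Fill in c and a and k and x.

Rows 1 and 3 both sum to 85, so that's the common total.
The known cells in row 5 total 69, leaving 85 − 69 = 16 for the blank.
The known cells in row 2 total 85, leaving 85 − 85 = 0 for the blank.
The known cells in column 7 total 58, leaving 85 − 58 = 27 for the blank.
The known cells in row 8 total 68, leaving 85 − 68 = 17 for the blank.

c = 0, a = 27, k = 17, x = 16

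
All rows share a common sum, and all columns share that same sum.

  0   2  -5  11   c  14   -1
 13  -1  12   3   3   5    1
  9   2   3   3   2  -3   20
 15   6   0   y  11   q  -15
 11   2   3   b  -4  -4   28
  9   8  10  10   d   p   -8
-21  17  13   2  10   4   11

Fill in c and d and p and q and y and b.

c = 15, d = -1, p = 8, q = 12, y = 7, b = 0

Rows 2 and 3 both sum to 36, so that's the common total.
Row 1: 0 + 2 − 5 + 11 + 14 − 1 = 21, so its missing entry is 36 − 21 = 15.
Row 5: 11 + 2 + 3 − 4 − 4 + 28 = 36, so its missing entry is 36 − 36 = 0.
Column 5: 15 + 3 + 2 + 11 − 4 + 10 = 37, so its missing entry is 36 − 37 = -1.
Row 6: 9 + 8 + 10 + 10 − 1 − 8 = 28, so its missing entry is 36 − 28 = 8.
Column 4: 11 + 3 + 3 + 0 + 10 + 2 = 29, so its missing entry is 36 − 29 = 7.
Row 4: 15 + 6 + 0 + 7 + 11 − 15 = 24, so its missing entry is 36 − 24 = 12.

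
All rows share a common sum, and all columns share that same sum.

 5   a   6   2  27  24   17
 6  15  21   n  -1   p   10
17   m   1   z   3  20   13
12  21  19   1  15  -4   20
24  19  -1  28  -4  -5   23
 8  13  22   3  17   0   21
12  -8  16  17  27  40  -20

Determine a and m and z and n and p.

Rows 4 and 5 both sum to 84, so that's the common total.
The known cells in row 1 total 81, leaving 84 − 81 = 3 for the blank.
The known cells in column 2 total 63, leaving 84 − 63 = 21 for the blank.
The known cells in column 6 total 75, leaving 84 − 75 = 9 for the blank.
The known cells in row 3 total 75, leaving 84 − 75 = 9 for the blank.
The known cells in row 2 total 60, leaving 84 − 60 = 24 for the blank.

a = 3, m = 21, z = 9, n = 24, p = 9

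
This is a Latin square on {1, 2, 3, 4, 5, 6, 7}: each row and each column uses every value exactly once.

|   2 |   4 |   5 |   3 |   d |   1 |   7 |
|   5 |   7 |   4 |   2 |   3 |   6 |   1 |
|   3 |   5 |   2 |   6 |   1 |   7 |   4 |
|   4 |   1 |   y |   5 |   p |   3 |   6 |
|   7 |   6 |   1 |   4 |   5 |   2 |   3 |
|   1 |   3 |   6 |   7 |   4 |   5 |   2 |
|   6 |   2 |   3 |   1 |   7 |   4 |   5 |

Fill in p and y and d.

p = 2, y = 7, d = 6

For row 4, column 3: column 3 already has {1, 2, 3, 4, 5, 6}; that leaves 7.
Cell (1,5): row 1 already has {1, 2, 3, 4, 5, 7} → 6.
At (row 4, col 5): row 4 already has {1, 3, 4, 5, 6, 7}, so the value is 2.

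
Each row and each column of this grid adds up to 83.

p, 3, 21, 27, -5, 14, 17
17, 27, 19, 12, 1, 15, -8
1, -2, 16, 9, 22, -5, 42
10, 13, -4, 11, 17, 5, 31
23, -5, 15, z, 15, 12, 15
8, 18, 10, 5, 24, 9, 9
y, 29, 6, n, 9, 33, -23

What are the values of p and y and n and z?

Row 5: 23 − 5 + 15 + 15 + 12 + 15 = 75, so its missing entry is 83 − 75 = 8.
Column 4: 27 + 12 + 9 + 11 + 8 + 5 = 72, so its missing entry is 83 − 72 = 11.
Row 7: 29 + 6 + 11 + 9 + 33 − 23 = 65, so its missing entry is 83 − 65 = 18.
Row 1: 3 + 21 + 27 − 5 + 14 + 17 = 77, so its missing entry is 83 − 77 = 6.

p = 6, y = 18, n = 11, z = 8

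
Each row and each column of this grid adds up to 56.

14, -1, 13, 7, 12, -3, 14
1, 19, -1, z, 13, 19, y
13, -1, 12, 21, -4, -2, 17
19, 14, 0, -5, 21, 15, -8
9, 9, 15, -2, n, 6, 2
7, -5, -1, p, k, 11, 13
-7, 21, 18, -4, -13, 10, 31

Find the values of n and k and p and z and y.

n = 17, k = 10, p = 21, z = 18, y = -13

The known cells in row 5 total 39, leaving 56 − 39 = 17 for the blank.
The known cells in column 5 total 46, leaving 56 − 46 = 10 for the blank.
The known cells in row 6 total 35, leaving 56 − 35 = 21 for the blank.
The known cells in column 7 total 69, leaving 56 − 69 = -13 for the blank.
The known cells in row 2 total 38, leaving 56 − 38 = 18 for the blank.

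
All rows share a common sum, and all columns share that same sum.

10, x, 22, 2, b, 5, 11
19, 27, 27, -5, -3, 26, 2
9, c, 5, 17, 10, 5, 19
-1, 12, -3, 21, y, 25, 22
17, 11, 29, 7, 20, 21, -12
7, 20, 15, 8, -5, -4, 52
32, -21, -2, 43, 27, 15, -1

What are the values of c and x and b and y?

c = 28, x = 16, b = 27, y = 17

Rows 2 and 5 both sum to 93, so that's the common total.
The known cells in row 3 total 65, leaving 93 − 65 = 28 for the blank.
The known cells in column 2 total 77, leaving 93 − 77 = 16 for the blank.
The known cells in row 1 total 66, leaving 93 − 66 = 27 for the blank.
The known cells in row 4 total 76, leaving 93 − 76 = 17 for the blank.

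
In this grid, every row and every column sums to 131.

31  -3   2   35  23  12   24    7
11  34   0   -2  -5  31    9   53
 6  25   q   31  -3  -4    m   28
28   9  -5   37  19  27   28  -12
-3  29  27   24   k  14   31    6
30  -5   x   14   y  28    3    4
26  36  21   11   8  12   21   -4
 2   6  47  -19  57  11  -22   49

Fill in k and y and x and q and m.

Row 5 has -3 + 29 + 27 + 24 + 14 + 31 + 6 = 128; the blank must be 131 − 128 = 3.
Column 5 has 23 − 5 − 3 + 19 + 3 + 8 + 57 = 102; the blank must be 131 − 102 = 29.
Column 7 has 24 + 9 + 28 + 31 + 3 + 21 − 22 = 94; the blank must be 131 − 94 = 37.
Row 3 has 6 + 25 + 31 − 3 − 4 + 37 + 28 = 120; the blank must be 131 − 120 = 11.
Row 6 has 30 − 5 + 14 + 29 + 28 + 3 + 4 = 103; the blank must be 131 − 103 = 28.

k = 3, y = 29, x = 28, q = 11, m = 37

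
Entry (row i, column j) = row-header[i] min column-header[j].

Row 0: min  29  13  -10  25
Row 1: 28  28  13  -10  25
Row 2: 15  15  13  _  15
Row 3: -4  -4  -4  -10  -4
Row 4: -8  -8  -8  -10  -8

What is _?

min(15, -10) = -10.

-10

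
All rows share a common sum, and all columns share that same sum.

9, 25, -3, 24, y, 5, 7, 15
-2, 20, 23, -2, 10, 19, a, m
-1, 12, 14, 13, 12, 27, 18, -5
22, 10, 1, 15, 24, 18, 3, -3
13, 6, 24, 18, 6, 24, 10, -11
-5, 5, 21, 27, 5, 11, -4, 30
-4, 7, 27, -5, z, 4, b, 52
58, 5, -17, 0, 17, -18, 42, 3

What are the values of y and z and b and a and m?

Rows 3 and 4 both sum to 90, so that's the common total.
Row 1 has 9 + 25 − 3 + 24 + 5 + 7 + 15 = 82; the blank must be 90 − 82 = 8.
Column 5 has 8 + 10 + 12 + 24 + 6 + 5 + 17 = 82; the blank must be 90 − 82 = 8.
Column 8 has 15 − 5 − 3 − 11 + 30 + 52 + 3 = 81; the blank must be 90 − 81 = 9.
Row 7 has -4 + 7 + 27 − 5 + 8 + 4 + 52 = 89; the blank must be 90 − 89 = 1.
Row 2 has -2 + 20 + 23 − 2 + 10 + 19 + 9 = 77; the blank must be 90 − 77 = 13.

y = 8, z = 8, b = 1, a = 13, m = 9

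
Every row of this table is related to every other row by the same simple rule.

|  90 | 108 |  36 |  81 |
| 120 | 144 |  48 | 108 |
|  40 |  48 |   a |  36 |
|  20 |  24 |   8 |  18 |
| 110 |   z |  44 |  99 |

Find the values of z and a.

Each row is a constant multiple of every other row — this is a multiplication table with the headers hidden.
Row 5 is 110/90 = 11/9 times row 1, so its entry in column 2 is 108 × 11/9 = 132.
Row 3 is 40/90 = 4/9 times row 1, so its entry in column 3 is 36 × 4/9 = 16.

z = 132, a = 16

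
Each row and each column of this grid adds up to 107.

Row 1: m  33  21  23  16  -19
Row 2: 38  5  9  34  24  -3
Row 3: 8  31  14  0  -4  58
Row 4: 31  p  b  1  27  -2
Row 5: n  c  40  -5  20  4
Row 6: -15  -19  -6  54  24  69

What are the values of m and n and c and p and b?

Row 1 has 33 + 21 + 23 + 16 − 19 = 74; the blank must be 107 − 74 = 33.
Column 1 has 33 + 38 + 8 + 31 − 15 = 95; the blank must be 107 − 95 = 12.
Column 3 has 21 + 9 + 14 + 40 − 6 = 78; the blank must be 107 − 78 = 29.
Row 4 has 31 + 29 + 1 + 27 − 2 = 86; the blank must be 107 − 86 = 21.
Row 5 has 12 + 40 − 5 + 20 + 4 = 71; the blank must be 107 − 71 = 36.

m = 33, n = 12, c = 36, p = 21, b = 29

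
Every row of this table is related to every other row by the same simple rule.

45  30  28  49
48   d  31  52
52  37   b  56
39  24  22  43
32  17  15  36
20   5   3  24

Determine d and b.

d = 33, b = 35

The difference between any two rows is the same in every column — this is an addition table with the headers hidden.
Row 2 minus row 1 is 48 − 45 = 3, so its entry in column 2 is 30 + 3 = 33.
Row 3 minus row 1 is 52 − 45 = 7, so its entry in column 3 is 28 + 7 = 35.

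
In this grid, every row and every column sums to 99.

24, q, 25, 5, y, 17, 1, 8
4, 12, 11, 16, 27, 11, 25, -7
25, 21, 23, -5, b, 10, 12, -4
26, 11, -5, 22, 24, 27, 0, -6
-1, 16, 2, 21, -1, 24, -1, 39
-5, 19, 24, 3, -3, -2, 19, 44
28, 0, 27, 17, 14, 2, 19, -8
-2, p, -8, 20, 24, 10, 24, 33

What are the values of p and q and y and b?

p = -2, q = 22, y = -3, b = 17

Row 3: 25 + 21 + 23 − 5 + 10 + 12 − 4 = 82, so its missing entry is 99 − 82 = 17.
Row 8: -2 − 8 + 20 + 24 + 10 + 24 + 33 = 101, so its missing entry is 99 − 101 = -2.
Column 2: 12 + 21 + 11 + 16 + 19 + 0 − 2 = 77, so its missing entry is 99 − 77 = 22.
Row 1: 24 + 22 + 25 + 5 + 17 + 1 + 8 = 102, so its missing entry is 99 − 102 = -3.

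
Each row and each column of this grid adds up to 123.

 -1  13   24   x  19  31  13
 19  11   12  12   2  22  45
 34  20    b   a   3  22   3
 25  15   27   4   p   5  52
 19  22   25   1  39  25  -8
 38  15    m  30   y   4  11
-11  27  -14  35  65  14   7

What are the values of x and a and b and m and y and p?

x = 24, a = 17, b = 24, m = 25, y = 0, p = -5

Row 4: 25 + 15 + 27 + 4 + 5 + 52 = 128, so its missing entry is 123 − 128 = -5.
Column 5: 19 + 2 + 3 − 5 + 39 + 65 = 123, so its missing entry is 123 − 123 = 0.
Row 1: -1 + 13 + 24 + 19 + 31 + 13 = 99, so its missing entry is 123 − 99 = 24.
Column 4: 24 + 12 + 4 + 1 + 30 + 35 = 106, so its missing entry is 123 − 106 = 17.
Row 3: 34 + 20 + 17 + 3 + 22 + 3 = 99, so its missing entry is 123 − 99 = 24.
Row 6: 38 + 15 + 30 + 0 + 4 + 11 = 98, so its missing entry is 123 − 98 = 25.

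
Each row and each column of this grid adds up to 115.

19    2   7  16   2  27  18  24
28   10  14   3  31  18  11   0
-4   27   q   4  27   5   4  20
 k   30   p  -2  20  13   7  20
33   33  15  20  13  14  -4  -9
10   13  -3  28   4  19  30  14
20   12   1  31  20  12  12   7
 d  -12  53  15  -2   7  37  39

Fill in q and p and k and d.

Row 8: -12 + 53 + 15 − 2 + 7 + 37 + 39 = 137, so its missing entry is 115 − 137 = -22.
Column 1: 19 + 28 − 4 + 33 + 10 + 20 − 22 = 84, so its missing entry is 115 − 84 = 31.
Row 4: 31 + 30 − 2 + 20 + 13 + 7 + 20 = 119, so its missing entry is 115 − 119 = -4.
Row 3: -4 + 27 + 4 + 27 + 5 + 4 + 20 = 83, so its missing entry is 115 − 83 = 32.

q = 32, p = -4, k = 31, d = -22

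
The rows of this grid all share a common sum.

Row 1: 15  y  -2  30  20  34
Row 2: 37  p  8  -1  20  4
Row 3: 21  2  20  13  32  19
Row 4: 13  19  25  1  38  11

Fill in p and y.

The complete rows each total 107.
Row 2 is missing 107 − 68 = 39 (since 37 + 8 − 1 + 20 + 4 = 68).
Row 1 is missing 107 − 97 = 10 (since 15 − 2 + 30 + 20 + 34 = 97).

p = 39, y = 10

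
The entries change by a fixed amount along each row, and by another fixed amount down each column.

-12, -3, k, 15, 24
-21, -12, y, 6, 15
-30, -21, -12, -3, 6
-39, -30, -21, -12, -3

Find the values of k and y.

Along each row the entries change by 9 per step; down each column they change by -9.
Row 1: from -12 at column 1, stepping by 9 to column 3 gives 6.
Row 2: from -21 at column 1, stepping by 9 to column 3 gives -3.

k = 6, y = -3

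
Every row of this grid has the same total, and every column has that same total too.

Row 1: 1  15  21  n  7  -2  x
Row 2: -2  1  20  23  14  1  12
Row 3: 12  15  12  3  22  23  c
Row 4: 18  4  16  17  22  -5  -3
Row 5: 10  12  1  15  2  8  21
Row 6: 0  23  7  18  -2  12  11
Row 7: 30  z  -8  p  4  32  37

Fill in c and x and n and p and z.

c = -18, x = 9, n = 18, p = -25, z = -1

Rows 2 and 4 both sum to 69, so that's the common total.
Column 2: 15 + 1 + 15 + 4 + 12 + 23 = 70, so its missing entry is 69 − 70 = -1.
Row 3: 12 + 15 + 12 + 3 + 22 + 23 = 87, so its missing entry is 69 − 87 = -18.
Column 7: 12 − 18 − 3 + 21 + 11 + 37 = 60, so its missing entry is 69 − 60 = 9.
Row 1: 1 + 15 + 21 + 7 − 2 + 9 = 51, so its missing entry is 69 − 51 = 18.
Row 7: 30 − 1 − 8 + 4 + 32 + 37 = 94, so its missing entry is 69 − 94 = -25.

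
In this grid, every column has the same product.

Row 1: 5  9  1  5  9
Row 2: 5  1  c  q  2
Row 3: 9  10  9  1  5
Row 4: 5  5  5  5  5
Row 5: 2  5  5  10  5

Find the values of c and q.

c = 10, q = 9

Columns 1 and 5 each multiply to 2250, so every column has product 2250.
Column 3: 1×9×5×5 = 225, so the missing entry is 2250 ÷ 225 = 10.
Column 4: 5×1×5×10 = 250, so the missing entry is 2250 ÷ 250 = 9.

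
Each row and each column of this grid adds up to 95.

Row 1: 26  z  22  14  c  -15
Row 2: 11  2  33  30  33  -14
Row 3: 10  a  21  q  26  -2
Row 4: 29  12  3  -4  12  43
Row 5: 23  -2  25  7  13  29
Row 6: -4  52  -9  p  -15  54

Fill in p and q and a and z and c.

The known cells in column 5 total 69, leaving 95 − 69 = 26 for the blank.
The known cells in row 1 total 73, leaving 95 − 73 = 22 for the blank.
The known cells in column 2 total 86, leaving 95 − 86 = 9 for the blank.
The known cells in row 3 total 64, leaving 95 − 64 = 31 for the blank.
The known cells in row 6 total 78, leaving 95 − 78 = 17 for the blank.

p = 17, q = 31, a = 9, z = 22, c = 26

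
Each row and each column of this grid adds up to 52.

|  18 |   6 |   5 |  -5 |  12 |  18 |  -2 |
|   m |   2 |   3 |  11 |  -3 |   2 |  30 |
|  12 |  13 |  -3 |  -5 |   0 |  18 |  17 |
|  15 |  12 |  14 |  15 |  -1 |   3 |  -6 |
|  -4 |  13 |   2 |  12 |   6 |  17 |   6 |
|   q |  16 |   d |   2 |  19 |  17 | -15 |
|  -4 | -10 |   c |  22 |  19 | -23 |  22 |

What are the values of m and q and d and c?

Row 2: 2 + 3 + 11 − 3 + 2 + 30 = 45, so its missing entry is 52 − 45 = 7.
Row 7: -4 − 10 + 22 + 19 − 23 + 22 = 26, so its missing entry is 52 − 26 = 26.
Column 1: 18 + 7 + 12 + 15 − 4 − 4 = 44, so its missing entry is 52 − 44 = 8.
Row 6: 8 + 16 + 2 + 19 + 17 − 15 = 47, so its missing entry is 52 − 47 = 5.

m = 7, q = 8, d = 5, c = 26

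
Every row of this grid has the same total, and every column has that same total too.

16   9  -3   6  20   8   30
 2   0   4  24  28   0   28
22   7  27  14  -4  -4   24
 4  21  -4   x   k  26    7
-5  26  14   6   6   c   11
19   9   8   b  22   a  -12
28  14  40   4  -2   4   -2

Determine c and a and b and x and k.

Rows 1 and 2 both sum to 86, so that's the common total.
Column 5 has 20 + 28 − 4 + 6 + 22 − 2 = 70; the blank must be 86 − 70 = 16.
Row 5 has -5 + 26 + 14 + 6 + 6 + 11 = 58; the blank must be 86 − 58 = 28.
Column 6 has 8 + 0 − 4 + 26 + 28 + 4 = 62; the blank must be 86 − 62 = 24.
Row 4 has 4 + 21 − 4 + 16 + 26 + 7 = 70; the blank must be 86 − 70 = 16.
Row 6 has 19 + 9 + 8 + 22 + 24 − 12 = 70; the blank must be 86 − 70 = 16.

c = 28, a = 24, b = 16, x = 16, k = 16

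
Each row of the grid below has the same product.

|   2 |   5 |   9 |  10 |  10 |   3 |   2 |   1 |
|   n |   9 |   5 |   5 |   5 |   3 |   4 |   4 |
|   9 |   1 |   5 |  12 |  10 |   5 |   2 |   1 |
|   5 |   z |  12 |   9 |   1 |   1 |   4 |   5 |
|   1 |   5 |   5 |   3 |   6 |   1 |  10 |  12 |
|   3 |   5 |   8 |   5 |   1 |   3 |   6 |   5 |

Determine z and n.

z = 5, n = 1

Rows 3 and 6 each multiply to 54000, so every row has product 54000.
Row 4: 5×12×9×1×1×4×5 = 10800, so the missing entry is 54000 ÷ 10800 = 5.
Row 2: 9×5×5×5×3×4×4 = 54000, so the missing entry is 54000 ÷ 54000 = 1.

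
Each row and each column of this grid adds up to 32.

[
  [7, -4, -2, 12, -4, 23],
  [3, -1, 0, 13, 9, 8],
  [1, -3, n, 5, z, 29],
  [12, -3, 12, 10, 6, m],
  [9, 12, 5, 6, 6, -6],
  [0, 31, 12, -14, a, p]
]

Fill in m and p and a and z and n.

m = -5, p = -17, a = 20, z = -5, n = 5

The known cells in column 3 total 27, leaving 32 − 27 = 5 for the blank.
The known cells in row 3 total 37, leaving 32 − 37 = -5 for the blank.
The known cells in column 5 total 12, leaving 32 − 12 = 20 for the blank.
The known cells in row 6 total 49, leaving 32 − 49 = -17 for the blank.
The known cells in row 4 total 37, leaving 32 − 37 = -5 for the blank.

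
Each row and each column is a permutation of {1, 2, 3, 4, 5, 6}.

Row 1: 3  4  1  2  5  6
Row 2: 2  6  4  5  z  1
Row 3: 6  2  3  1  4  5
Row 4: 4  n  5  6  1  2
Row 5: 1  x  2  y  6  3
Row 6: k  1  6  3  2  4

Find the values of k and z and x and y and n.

k = 5, z = 3, x = 5, y = 4, n = 3

At (row 5, col 4): column 4 already has {1, 2, 3, 5, 6}, so the value is 4.
Cell (4,2): row 4 already has {1, 2, 4, 5, 6} → 3.
For row 2, column 5: row 2 already has {1, 2, 4, 5, 6}; that leaves 3.
For row 6, column 1: row 6 already has {1, 2, 3, 4, 6}; that leaves 5.
At (row 5, col 2): row 5 already has {1, 2, 3, 4, 6}, so the value is 5.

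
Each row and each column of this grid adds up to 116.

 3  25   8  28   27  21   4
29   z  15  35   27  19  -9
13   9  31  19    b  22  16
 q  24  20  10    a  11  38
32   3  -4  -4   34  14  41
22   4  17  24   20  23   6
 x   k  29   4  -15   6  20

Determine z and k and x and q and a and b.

The known cells in row 3 total 110, leaving 116 − 110 = 6 for the blank.
The known cells in column 5 total 99, leaving 116 − 99 = 17 for the blank.
The known cells in row 2 total 116, leaving 116 − 116 = 0 for the blank.
The known cells in column 2 total 65, leaving 116 − 65 = 51 for the blank.
The known cells in row 4 total 120, leaving 116 − 120 = -4 for the blank.
The known cells in row 7 total 95, leaving 116 − 95 = 21 for the blank.

z = 0, k = 51, x = 21, q = -4, a = 17, b = 6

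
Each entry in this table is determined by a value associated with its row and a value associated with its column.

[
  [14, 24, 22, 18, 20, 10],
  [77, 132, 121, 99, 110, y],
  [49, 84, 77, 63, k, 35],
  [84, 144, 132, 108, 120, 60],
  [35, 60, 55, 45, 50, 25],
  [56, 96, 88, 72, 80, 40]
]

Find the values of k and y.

Each row is a constant multiple of every other row — this is a multiplication table with the headers hidden.
Row 3 is 49/14 = 7/2 times row 1, so its entry in column 5 is 20 × 7/2 = 70.
Row 2 is 77/14 = 11/2 times row 1, so its entry in column 6 is 10 × 11/2 = 55.

k = 70, y = 55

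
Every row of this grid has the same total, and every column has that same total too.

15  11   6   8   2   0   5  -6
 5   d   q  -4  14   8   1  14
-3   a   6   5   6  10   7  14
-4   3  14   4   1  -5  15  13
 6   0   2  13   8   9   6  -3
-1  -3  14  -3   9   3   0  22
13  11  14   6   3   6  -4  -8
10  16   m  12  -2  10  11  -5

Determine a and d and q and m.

Rows 1 and 4 both sum to 41, so that's the common total.
Row 3: -3 + 6 + 5 + 6 + 10 + 7 + 14 = 45, so its missing entry is 41 − 45 = -4.
Column 2: 11 − 4 + 3 + 0 − 3 + 11 + 16 = 34, so its missing entry is 41 − 34 = 7.
Row 2: 5 + 7 − 4 + 14 + 8 + 1 + 14 = 45, so its missing entry is 41 − 45 = -4.
Row 8: 10 + 16 + 12 − 2 + 10 + 11 − 5 = 52, so its missing entry is 41 − 52 = -11.

a = -4, d = 7, q = -4, m = -11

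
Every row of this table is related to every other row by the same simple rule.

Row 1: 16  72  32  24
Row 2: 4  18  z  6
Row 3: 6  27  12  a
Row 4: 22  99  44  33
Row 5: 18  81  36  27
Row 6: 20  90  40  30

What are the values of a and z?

a = 9, z = 8

Each row is a constant multiple of every other row — this is a multiplication table with the headers hidden.
Row 3 is 6/16 = 3/8 times row 1, so its entry in column 4 is 24 × 3/8 = 9.
Row 2 is 4/16 = 1/4 times row 1, so its entry in column 3 is 32 × 1/4 = 8.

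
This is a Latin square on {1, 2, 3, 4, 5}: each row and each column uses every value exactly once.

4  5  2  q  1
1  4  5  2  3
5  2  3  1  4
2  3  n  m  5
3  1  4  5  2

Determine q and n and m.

For row 4, column 3: column 3 already has {2, 3, 4, 5}; that leaves 1.
Cell (1,4): row 1 already has {1, 2, 4, 5} → 3.
Cell (4,4): row 4 already has {1, 2, 3, 5} → 4.

q = 3, n = 1, m = 4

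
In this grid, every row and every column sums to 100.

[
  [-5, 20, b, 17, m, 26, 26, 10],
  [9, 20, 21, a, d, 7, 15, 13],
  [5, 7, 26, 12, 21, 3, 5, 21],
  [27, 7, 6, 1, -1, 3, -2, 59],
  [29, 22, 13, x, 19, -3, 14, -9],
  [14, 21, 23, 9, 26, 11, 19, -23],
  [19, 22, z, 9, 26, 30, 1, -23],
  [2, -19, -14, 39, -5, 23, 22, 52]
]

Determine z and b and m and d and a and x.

Row 7 has 19 + 22 + 9 + 26 + 30 + 1 − 23 = 84; the blank must be 100 − 84 = 16.
Row 5 has 29 + 22 + 13 + 19 − 3 + 14 − 9 = 85; the blank must be 100 − 85 = 15.
Column 3 has 21 + 26 + 6 + 13 + 23 + 16 − 14 = 91; the blank must be 100 − 91 = 9.
Row 1 has -5 + 20 + 9 + 17 + 26 + 26 + 10 = 103; the blank must be 100 − 103 = -3.
Column 5 has -3 + 21 − 1 + 19 + 26 + 26 − 5 = 83; the blank must be 100 − 83 = 17.
Row 2 has 9 + 20 + 21 + 17 + 7 + 15 + 13 = 102; the blank must be 100 − 102 = -2.

z = 16, b = 9, m = -3, d = 17, a = -2, x = 15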